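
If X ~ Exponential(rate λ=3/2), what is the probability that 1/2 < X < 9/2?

P(1/2 < X < 9/2) = ∫_{1/2}^{9/2} f(x) dx
where f(x) = \frac{3 e^{- \frac{3 x}{2}}}{2}
= - \frac{1 - e^{6}}{e^{\frac{27}{4}}}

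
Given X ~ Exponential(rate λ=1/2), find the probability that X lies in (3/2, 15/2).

P(3/2 < X < 15/2) = ∫_{3/2}^{15/2} f(x) dx
where f(x) = \frac{e^{- \frac{x}{2}}}{2}
= - \frac{1 - e^{3}}{e^{\frac{15}{4}}}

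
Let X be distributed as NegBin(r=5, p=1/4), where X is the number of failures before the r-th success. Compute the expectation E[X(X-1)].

E[X(X-1)] = E[X² - X] = E[X²] - E[X]
E[X] = 15
E[X²] = Var(X) + (E[X])² = 60 + (15)² = 285
E[X(X-1)] = 285 - 15 = 270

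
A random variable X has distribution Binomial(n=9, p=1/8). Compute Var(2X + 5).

For X ~ Binomial(n=9, p=1/8):
Var(X) = \frac{63}{64}
Var(2X + 5) = (2)² × Var(X) = 4 × \frac{63}{64} = \frac{63}{16}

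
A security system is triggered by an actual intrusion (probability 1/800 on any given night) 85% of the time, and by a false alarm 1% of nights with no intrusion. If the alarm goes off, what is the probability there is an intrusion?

Let D = the rare event, + = positive/flagged.
P(D) = 1/800
P(+|D) = 85/100 = 17/20
P(+|D') = 1/100
P(+) = P(+|D)P(D) + P(+|D')P(D')
     = \frac{17}{20} × \frac{1}{800} + \frac{1}{100} × \frac{799}{800}
     = \frac{221}{20000}
P(D|+) = P(+|D)P(D)/P(+) = \frac{5}{52}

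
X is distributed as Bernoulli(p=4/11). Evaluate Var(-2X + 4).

For X ~ Bernoulli(p=4/11):
Var(X) = \frac{28}{121}
Var(-2X + 4) = (-2)² × Var(X) = 4 × \frac{28}{121} = \frac{112}{121}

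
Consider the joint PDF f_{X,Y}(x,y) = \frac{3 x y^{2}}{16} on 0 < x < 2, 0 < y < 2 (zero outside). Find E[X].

f_X(x) = ∫_0^2 \frac{3 x y^{2}}{16} dy = \frac{x}{2}
E[X] = ∫_0^2 x × (\frac{x}{2}) dx = \frac{4}{3}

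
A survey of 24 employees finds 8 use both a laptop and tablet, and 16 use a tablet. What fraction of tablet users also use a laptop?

P(A ∩ B) = 8/24 = 1/3
P(B) = 16/24 = 2/3
P(A|B) = P(A ∩ B) / P(B) = (1/3) / (2/3) = 1/2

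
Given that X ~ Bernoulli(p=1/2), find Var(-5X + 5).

For X ~ Bernoulli(p=1/2):
Var(X) = \frac{1}{4}
Var(-5X + 5) = (-5)² × Var(X) = 25 × \frac{1}{4} = \frac{25}{4}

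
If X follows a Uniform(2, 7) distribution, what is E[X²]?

Using the identity E[X²] = Var(X) + (E[X])²:
E[X] = \frac{9}{2}
Var(X) = \frac{25}{12}
E[X²] = \frac{25}{12} + (\frac{9}{2})²
= \frac{67}{3}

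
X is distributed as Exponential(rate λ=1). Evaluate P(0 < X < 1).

P(0 < X < 1) = ∫_{0}^{1} f(x) dx
where f(x) = e^{- x}
= 1 - e^{-1}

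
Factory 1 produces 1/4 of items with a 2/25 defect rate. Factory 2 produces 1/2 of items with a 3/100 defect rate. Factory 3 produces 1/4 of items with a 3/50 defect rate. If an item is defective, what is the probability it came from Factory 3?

Using Bayes' theorem:
P(F1) = 1/4, P(D|F1) = 2/25
P(F2) = 1/2, P(D|F2) = 3/100
P(F3) = 1/4, P(D|F3) = 3/50
P(D) = P(D|F1)P(F1) + P(D|F2)P(F2) + P(D|F3)P(F3)
     = \frac{1}{20}
P(F3|D) = P(D|F3)P(F3) / P(D)
= \frac{3}{10}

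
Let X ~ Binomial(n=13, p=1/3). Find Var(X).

For X ~ Binomial(n=13, p=1/3):
Var(X) = \frac{26}{9}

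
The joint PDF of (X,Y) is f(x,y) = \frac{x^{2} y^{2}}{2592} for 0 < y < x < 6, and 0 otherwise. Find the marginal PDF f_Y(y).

f_Y(y) = ∫_y^6 \frac{x^{2} y^{2}}{2592} dx = \frac{y^{2} \left(216 - y^{3}\right)}{7776}
for 0 < y < 6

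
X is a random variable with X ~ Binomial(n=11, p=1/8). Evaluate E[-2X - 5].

For X ~ Binomial(n=11, p=1/8):
E[X] = \frac{11}{8}
E[-2X - 5] = -2 × E[X] - 5 = - \frac{31}{4}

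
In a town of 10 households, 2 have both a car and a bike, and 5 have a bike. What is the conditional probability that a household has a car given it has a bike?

P(A ∩ B) = 2/10 = 1/5
P(B) = 5/10 = 1/2
P(A|B) = P(A ∩ B) / P(B) = (1/5) / (1/2) = 2/5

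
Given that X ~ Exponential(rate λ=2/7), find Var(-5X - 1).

For X ~ Exponential(rate λ=2/7):
Var(X) = \frac{49}{4}
Var(-5X - 1) = (-5)² × Var(X) = 25 × \frac{49}{4} = \frac{1225}{4}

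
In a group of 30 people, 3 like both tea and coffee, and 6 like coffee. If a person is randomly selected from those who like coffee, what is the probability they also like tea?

P(A ∩ B) = 3/30 = 1/10
P(B) = 6/30 = 1/5
P(A|B) = P(A ∩ B) / P(B) = (1/10) / (1/5) = 1/2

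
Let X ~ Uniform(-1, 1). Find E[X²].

Using the identity E[X²] = Var(X) + (E[X])²:
E[X] = 0
Var(X) = \frac{1}{3}
E[X²] = \frac{1}{3} + (0)²
= \frac{1}{3}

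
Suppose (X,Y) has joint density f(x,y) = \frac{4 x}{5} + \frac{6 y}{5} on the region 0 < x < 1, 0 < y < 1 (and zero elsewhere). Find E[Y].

E[Y] = ∫_0^1 ∫_0^1 y × f(x,y) dx dy
= \frac{3}{5}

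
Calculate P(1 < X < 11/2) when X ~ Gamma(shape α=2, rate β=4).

P(1 < X < 11/2) = ∫_{1}^{11/2} f(x) dx
where f(x) = 16 x e^{- 4 x}
= \frac{-23 + 5 e^{18}}{e^{22}}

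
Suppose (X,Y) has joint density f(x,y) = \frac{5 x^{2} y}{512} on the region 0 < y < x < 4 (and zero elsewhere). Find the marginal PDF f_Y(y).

f_Y(y) = ∫_y^4 \frac{5 x^{2} y}{512} dx = \frac{5 y \left(64 - y^{3}\right)}{1536}
for 0 < y < 4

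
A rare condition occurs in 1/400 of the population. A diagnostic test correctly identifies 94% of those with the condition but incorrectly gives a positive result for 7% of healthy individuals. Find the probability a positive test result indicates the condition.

Let D = the rare event, + = positive/flagged.
P(D) = 1/400
P(+|D) = 94/100 = 47/50
P(+|D') = 7/100
P(+) = P(+|D)P(D) + P(+|D')P(D')
     = \frac{47}{50} × \frac{1}{400} + \frac{7}{100} × \frac{399}{400}
     = \frac{2887}{40000}
P(D|+) = P(+|D)P(D)/P(+) = \frac{94}{2887}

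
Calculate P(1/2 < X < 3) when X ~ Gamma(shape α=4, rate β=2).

P(1/2 < X < 3) = ∫_{1/2}^{3} f(x) dx
where f(x) = \frac{8 x^{3} e^{- 2 x}}{3}
= \frac{-183 + 8 e^{5}}{3 e^{6}}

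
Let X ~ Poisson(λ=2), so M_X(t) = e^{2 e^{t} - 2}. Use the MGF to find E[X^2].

To find E[X^2], compute M^(2)(0):
M^(1)(t) = 2 e^{t} e^{2 e^{t} - 2}
M^(2)(t) = 4 e^{2 t} e^{2 e^{t} - 2} + 2 e^{t} e^{2 e^{t} - 2}
M^(2)(0) = 6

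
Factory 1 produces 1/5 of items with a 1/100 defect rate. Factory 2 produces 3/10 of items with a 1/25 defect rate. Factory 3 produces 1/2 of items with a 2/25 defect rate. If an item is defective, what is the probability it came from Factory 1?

Using Bayes' theorem:
P(F1) = 1/5, P(D|F1) = 1/100
P(F2) = 3/10, P(D|F2) = 1/25
P(F3) = 1/2, P(D|F3) = 2/25
P(D) = P(D|F1)P(F1) + P(D|F2)P(F2) + P(D|F3)P(F3)
     = \frac{27}{500}
P(F1|D) = P(D|F1)P(F1) / P(D)
= \frac{1}{27}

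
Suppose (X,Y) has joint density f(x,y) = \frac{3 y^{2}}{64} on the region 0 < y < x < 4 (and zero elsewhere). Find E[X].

f_X(x) = ∫_0^x \frac{3 y^{2}}{64} dy = \frac{x^{3}}{64}
E[X] = ∫_0^4 x × (\frac{x^{3}}{64}) dx = \frac{16}{5}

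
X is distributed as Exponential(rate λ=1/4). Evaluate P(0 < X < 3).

P(0 < X < 3) = ∫_{0}^{3} f(x) dx
where f(x) = \frac{e^{- \frac{x}{4}}}{4}
= 1 - e^{- \frac{3}{4}}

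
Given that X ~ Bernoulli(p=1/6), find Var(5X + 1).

For X ~ Bernoulli(p=1/6):
Var(X) = \frac{5}{36}
Var(5X + 1) = (5)² × Var(X) = 25 × \frac{5}{36} = \frac{125}{36}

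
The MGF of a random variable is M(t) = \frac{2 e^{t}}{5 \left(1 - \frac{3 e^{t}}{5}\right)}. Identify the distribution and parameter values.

The MGF M(t) = \frac{2 e^{t}}{5 \left(1 - \frac{3 e^{t}}{5}\right)} is the standard form for the Geometric distribution.
Comparing with the known MGF formula identifies: Geometric(p=2/5), X = trial number of first success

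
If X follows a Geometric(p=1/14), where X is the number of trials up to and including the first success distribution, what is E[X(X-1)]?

E[X(X-1)] = E[X² - X] = E[X²] - E[X]
E[X] = 14
E[X²] = Var(X) + (E[X])² = 182 + (14)² = 378
E[X(X-1)] = 378 - 14 = 364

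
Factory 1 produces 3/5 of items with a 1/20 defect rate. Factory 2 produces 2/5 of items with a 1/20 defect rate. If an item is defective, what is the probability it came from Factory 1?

Using Bayes' theorem:
P(F1) = 3/5, P(D|F1) = 1/20
P(F2) = 2/5, P(D|F2) = 1/20
P(D) = P(D|F1)P(F1) + P(D|F2)P(F2)
     = \frac{1}{20}
P(F1|D) = P(D|F1)P(F1) / P(D)
= \frac{3}{5}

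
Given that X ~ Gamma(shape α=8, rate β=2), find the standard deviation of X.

For X ~ Gamma(shape α=8, rate β=2):
Var(X) = 2
SD(X) = √(Var(X)) = √(2) = \sqrt{2}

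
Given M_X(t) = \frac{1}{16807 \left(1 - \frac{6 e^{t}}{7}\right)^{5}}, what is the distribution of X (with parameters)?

The MGF M(t) = \frac{1}{16807 \left(1 - \frac{6 e^{t}}{7}\right)^{5}} is the standard form for the NegativeBinomial distribution.
Comparing with the known MGF formula identifies: NegBin(r=5, p=1/7), X = failures before r-th success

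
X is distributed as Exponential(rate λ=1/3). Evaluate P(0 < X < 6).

P(0 < X < 6) = ∫_{0}^{6} f(x) dx
where f(x) = \frac{e^{- \frac{x}{3}}}{3}
= 1 - e^{-2}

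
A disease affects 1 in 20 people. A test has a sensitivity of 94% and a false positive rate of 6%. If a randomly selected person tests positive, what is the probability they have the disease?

Let D = the rare event, + = positive/flagged.
P(D) = 1/20
P(+|D) = 94/100 = 47/50
P(+|D') = 6/100 = 3/50
P(+) = P(+|D)P(D) + P(+|D')P(D')
     = \frac{47}{50} × \frac{1}{20} + \frac{3}{50} × \frac{19}{20}
     = \frac{13}{125}
P(D|+) = P(+|D)P(D)/P(+) = \frac{47}{104}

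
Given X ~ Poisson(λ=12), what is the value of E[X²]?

Using the identity E[X²] = Var(X) + (E[X])²:
E[X] = 12
Var(X) = 12
E[X²] = 12 + (12)²
= 156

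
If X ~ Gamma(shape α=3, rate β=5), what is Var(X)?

For X ~ Gamma(shape α=3, rate β=5):
Var(X) = \frac{3}{25}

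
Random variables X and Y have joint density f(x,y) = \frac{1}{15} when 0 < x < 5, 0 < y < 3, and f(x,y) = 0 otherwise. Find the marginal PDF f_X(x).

f_X(x) = ∫_0^3 f(x,y) dy
= ∫_0^3 \frac{1}{15} dy
= \frac{1}{5} for 0 < x < 5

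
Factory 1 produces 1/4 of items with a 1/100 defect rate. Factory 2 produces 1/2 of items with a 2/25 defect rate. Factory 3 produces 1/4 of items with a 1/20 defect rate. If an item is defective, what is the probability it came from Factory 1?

Using Bayes' theorem:
P(F1) = 1/4, P(D|F1) = 1/100
P(F2) = 1/2, P(D|F2) = 2/25
P(F3) = 1/4, P(D|F3) = 1/20
P(D) = P(D|F1)P(F1) + P(D|F2)P(F2) + P(D|F3)P(F3)
     = \frac{11}{200}
P(F1|D) = P(D|F1)P(F1) / P(D)
= \frac{1}{22}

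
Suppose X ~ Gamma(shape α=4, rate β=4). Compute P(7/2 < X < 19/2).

P(7/2 < X < 19/2) = ∫_{7/2}^{19/2} f(x) dx
where f(x) = \frac{128 x^{3} e^{- 4 x}}{3}
= \frac{-29719 + 1711 e^{24}}{3 e^{38}}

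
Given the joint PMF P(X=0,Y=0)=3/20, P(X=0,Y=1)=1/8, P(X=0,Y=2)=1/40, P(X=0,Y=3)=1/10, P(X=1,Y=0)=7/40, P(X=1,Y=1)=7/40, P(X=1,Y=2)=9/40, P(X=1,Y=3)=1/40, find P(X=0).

P(X=0) = P(X=0,Y=0) + P(X=0,Y=1) + P(X=0,Y=2) + P(X=0,Y=3)
= 3/20 + 1/8 + 1/40 + 1/10
= 2/5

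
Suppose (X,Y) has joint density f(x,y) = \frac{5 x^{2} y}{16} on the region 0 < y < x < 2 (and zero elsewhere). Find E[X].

f_X(x) = ∫_0^x \frac{5 x^{2} y}{16} dy = \frac{5 x^{4}}{32}
E[X] = ∫_0^2 x × (\frac{5 x^{4}}{32}) dx = \frac{5}{3}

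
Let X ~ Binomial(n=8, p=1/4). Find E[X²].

Using the identity E[X²] = Var(X) + (E[X])²:
E[X] = 2
Var(X) = \frac{3}{2}
E[X²] = \frac{3}{2} + (2)²
= \frac{11}{2}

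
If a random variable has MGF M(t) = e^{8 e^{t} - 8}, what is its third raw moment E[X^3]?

To find E[X^3], compute M^(3)(0):
M^(1)(t) = 8 e^{t} e^{8 e^{t} - 8}
M^(2)(t) = 64 e^{2 t} e^{8 e^{t} - 8} + 8 e^{t} e^{8 e^{t} - 8}
M^(3)(t) = 512 e^{3 t} e^{8 e^{t} - 8} + 192 e^{2 t} e^{8 e^{t} - 8} + 8 e^{t} e^{8 e^{t} - 8}
M^(3)(0) = 712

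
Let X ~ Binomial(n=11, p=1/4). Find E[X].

For X ~ Binomial(n=11, p=1/4), the expected value is:
E[X] = \frac{11}{4}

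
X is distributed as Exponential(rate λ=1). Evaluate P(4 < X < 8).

P(4 < X < 8) = ∫_{4}^{8} f(x) dx
where f(x) = e^{- x}
= - \frac{1 - e^{4}}{e^{8}}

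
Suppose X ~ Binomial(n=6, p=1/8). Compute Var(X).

For X ~ Binomial(n=6, p=1/8):
Var(X) = \frac{21}{32}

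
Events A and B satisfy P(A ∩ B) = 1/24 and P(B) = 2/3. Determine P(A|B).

P(A|B) = P(A ∩ B) / P(B)
= (1/24) / (2/3)
= 1/16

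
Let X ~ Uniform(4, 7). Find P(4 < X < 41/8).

P(4 < X < 41/8) = ∫_{4}^{41/8} f(x) dx
where f(x) = \frac{1}{3}
= \frac{3}{8}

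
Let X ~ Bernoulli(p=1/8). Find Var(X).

For X ~ Bernoulli(p=1/8):
Var(X) = \frac{7}{64}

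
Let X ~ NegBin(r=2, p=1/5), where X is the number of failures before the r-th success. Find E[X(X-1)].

E[X(X-1)] = E[X² - X] = E[X²] - E[X]
E[X] = 8
E[X²] = Var(X) + (E[X])² = 40 + (8)² = 104
E[X(X-1)] = 104 - 8 = 96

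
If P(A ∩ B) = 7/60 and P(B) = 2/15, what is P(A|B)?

P(A|B) = P(A ∩ B) / P(B)
= (7/60) / (2/15)
= 7/8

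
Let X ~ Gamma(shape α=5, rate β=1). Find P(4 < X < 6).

P(4 < X < 6) = ∫_{4}^{6} f(x) dx
where f(x) = \frac{x^{4} e^{- x}}{24}
= \frac{-345 + 103 e^{2}}{3 e^{6}}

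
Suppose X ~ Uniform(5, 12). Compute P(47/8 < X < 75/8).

P(47/8 < X < 75/8) = ∫_{47/8}^{75/8} f(x) dx
where f(x) = \frac{1}{7}
= \frac{1}{2}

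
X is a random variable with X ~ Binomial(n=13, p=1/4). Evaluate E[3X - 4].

For X ~ Binomial(n=13, p=1/4):
E[X] = \frac{13}{4}
E[3X - 4] = 3 × E[X] - 4 = \frac{23}{4}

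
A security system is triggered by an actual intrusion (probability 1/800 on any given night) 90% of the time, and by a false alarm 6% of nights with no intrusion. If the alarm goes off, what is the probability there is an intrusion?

Let D = the rare event, + = positive/flagged.
P(D) = 1/800
P(+|D) = 90/100 = 9/10
P(+|D') = 6/100 = 3/50
P(+) = P(+|D)P(D) + P(+|D')P(D')
     = \frac{9}{10} × \frac{1}{800} + \frac{3}{50} × \frac{799}{800}
     = \frac{1221}{20000}
P(D|+) = P(+|D)P(D)/P(+) = \frac{15}{814}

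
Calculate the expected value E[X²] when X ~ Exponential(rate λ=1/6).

Using the identity E[X²] = Var(X) + (E[X])²:
E[X] = 6
Var(X) = 36
E[X²] = 36 + (6)²
= 72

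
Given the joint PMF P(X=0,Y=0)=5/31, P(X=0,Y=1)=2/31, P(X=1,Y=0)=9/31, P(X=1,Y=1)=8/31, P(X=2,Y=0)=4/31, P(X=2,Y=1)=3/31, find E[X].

First find marginal of X:
P(X=0) = 7/31
P(X=1) = 17/31
P(X=2) = 7/31
E[X] = 0 × 7/31 + 1 × 17/31 + 2 × 7/31 = 1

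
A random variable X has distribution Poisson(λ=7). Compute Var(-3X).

For X ~ Poisson(λ=7):
Var(X) = 7
Var(-3X) = (-3)² × Var(X) = 9 × 7 = 63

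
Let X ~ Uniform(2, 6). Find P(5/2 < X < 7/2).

P(5/2 < X < 7/2) = ∫_{5/2}^{7/2} f(x) dx
where f(x) = \frac{1}{4}
= \frac{1}{4}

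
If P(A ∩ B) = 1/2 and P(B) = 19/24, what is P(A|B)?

P(A|B) = P(A ∩ B) / P(B)
= (1/2) / (19/24)
= 12/19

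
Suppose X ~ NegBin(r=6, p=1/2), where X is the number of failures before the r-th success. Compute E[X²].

Using the identity E[X²] = Var(X) + (E[X])²:
E[X] = 6
Var(X) = 12
E[X²] = 12 + (6)²
= 48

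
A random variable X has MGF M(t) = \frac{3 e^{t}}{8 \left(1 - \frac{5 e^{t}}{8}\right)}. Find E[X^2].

To find E[X^2], compute M^(2)(0):
M^(1)(t) = \frac{3 e^{t}}{8 \left(1 - \frac{5 e^{t}}{8}\right)} + \frac{15 e^{2 t}}{64 \left(1 - \frac{5 e^{t}}{8}\right)^{2}}
M^(2)(t) = \frac{3 e^{t}}{8 \left(1 - \frac{5 e^{t}}{8}\right)} + \frac{45 e^{2 t}}{64 \left(1 - \frac{5 e^{t}}{8}\right)^{2}} + \frac{75 e^{3 t}}{256 \left(1 - \frac{5 e^{t}}{8}\right)^{3}}
M^(2)(0) = \frac{104}{9}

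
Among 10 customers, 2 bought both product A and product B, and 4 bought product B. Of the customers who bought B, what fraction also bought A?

P(A ∩ B) = 2/10 = 1/5
P(B) = 4/10 = 2/5
P(A|B) = P(A ∩ B) / P(B) = (1/5) / (2/5) = 1/2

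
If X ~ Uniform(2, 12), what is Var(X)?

For X ~ Uniform(2, 12):
Var(X) = \frac{25}{3}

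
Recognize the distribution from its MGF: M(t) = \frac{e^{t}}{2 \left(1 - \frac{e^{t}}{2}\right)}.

The MGF M(t) = \frac{e^{t}}{2 \left(1 - \frac{e^{t}}{2}\right)} is the standard form for the Geometric distribution.
Comparing with the known MGF formula identifies: Geometric(p=1/2), X = trial number of first success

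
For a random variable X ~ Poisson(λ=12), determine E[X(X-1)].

E[X(X-1)] = E[X² - X] = E[X²] - E[X]
E[X] = 12
E[X²] = Var(X) + (E[X])² = 12 + (12)² = 156
E[X(X-1)] = 156 - 12 = 144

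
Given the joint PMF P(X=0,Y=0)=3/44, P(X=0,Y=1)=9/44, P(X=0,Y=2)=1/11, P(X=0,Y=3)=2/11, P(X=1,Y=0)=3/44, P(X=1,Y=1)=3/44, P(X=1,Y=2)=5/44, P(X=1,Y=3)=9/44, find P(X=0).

P(X=0) = P(X=0,Y=0) + P(X=0,Y=1) + P(X=0,Y=2) + P(X=0,Y=3)
= 3/44 + 9/44 + 1/11 + 2/11
= 6/11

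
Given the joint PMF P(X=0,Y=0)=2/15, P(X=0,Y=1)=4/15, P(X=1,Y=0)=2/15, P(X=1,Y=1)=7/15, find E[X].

First find marginal of X:
P(X=0) = 2/5
P(X=1) = 3/5
E[X] = 0 × 2/5 + 1 × 3/5 = 3/5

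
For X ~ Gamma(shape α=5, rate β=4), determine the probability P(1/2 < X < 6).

P(1/2 < X < 6) = ∫_{1/2}^{6} f(x) dx
where f(x) = \frac{128 x^{4} e^{- 4 x}}{3}
= \frac{-16441 + 7 e^{22}}{e^{24}}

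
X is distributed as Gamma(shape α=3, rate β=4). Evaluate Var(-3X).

For X ~ Gamma(shape α=3, rate β=4):
Var(X) = \frac{3}{16}
Var(-3X) = (-3)² × Var(X) = 9 × \frac{3}{16} = \frac{27}{16}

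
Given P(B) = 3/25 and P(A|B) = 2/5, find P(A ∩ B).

By definition, P(A|B) = P(A ∩ B) / P(B)
So P(A ∩ B) = P(A|B) × P(B)
= 2/5 × 3/25
= 6/125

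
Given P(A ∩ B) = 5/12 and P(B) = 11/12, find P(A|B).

P(A|B) = P(A ∩ B) / P(B)
= (5/12) / (11/12)
= 5/11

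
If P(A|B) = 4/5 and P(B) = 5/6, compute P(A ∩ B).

By definition, P(A|B) = P(A ∩ B) / P(B)
So P(A ∩ B) = P(A|B) × P(B)
= 4/5 × 5/6
= 2/3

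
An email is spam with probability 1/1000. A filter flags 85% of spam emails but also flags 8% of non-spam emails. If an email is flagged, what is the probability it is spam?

Let D = the rare event, + = positive/flagged.
P(D) = 1/1000
P(+|D) = 85/100 = 17/20
P(+|D') = 8/100 = 2/25
P(+) = P(+|D)P(D) + P(+|D')P(D')
     = \frac{17}{20} × \frac{1}{1000} + \frac{2}{25} × \frac{999}{1000}
     = \frac{8077}{100000}
P(D|+) = P(+|D)P(D)/P(+) = \frac{85}{8077}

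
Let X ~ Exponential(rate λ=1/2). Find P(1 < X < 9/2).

P(1 < X < 9/2) = ∫_{1}^{9/2} f(x) dx
where f(x) = \frac{e^{- \frac{x}{2}}}{2}
= - \frac{1}{e^{\frac{9}{4}}} + e^{- \frac{1}{2}}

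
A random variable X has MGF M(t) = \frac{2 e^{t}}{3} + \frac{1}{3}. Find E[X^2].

To find E[X^2], compute M^(2)(0):
M^(1)(t) = \frac{2 e^{t}}{3}
M^(2)(t) = \frac{2 e^{t}}{3}
M^(2)(0) = \frac{2}{3}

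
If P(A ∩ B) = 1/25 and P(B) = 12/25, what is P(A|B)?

P(A|B) = P(A ∩ B) / P(B)
= (1/25) / (12/25)
= 1/12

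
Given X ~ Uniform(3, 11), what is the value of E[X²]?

Using the identity E[X²] = Var(X) + (E[X])²:
E[X] = 7
Var(X) = \frac{16}{3}
E[X²] = \frac{16}{3} + (7)²
= \frac{163}{3}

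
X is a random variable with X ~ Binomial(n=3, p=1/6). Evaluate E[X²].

Using the identity E[X²] = Var(X) + (E[X])²:
E[X] = \frac{1}{2}
Var(X) = \frac{5}{12}
E[X²] = \frac{5}{12} + (\frac{1}{2})²
= \frac{2}{3}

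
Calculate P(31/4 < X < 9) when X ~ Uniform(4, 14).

P(31/4 < X < 9) = ∫_{31/4}^{9} f(x) dx
where f(x) = \frac{1}{10}
= \frac{1}{8}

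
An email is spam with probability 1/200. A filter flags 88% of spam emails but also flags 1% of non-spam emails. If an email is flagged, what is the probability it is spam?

Let D = the rare event, + = positive/flagged.
P(D) = 1/200
P(+|D) = 88/100 = 22/25
P(+|D') = 1/100
P(+) = P(+|D)P(D) + P(+|D')P(D')
     = \frac{22}{25} × \frac{1}{200} + \frac{1}{100} × \frac{199}{200}
     = \frac{287}{20000}
P(D|+) = P(+|D)P(D)/P(+) = \frac{88}{287}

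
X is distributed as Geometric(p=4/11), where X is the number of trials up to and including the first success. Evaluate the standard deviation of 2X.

For X ~ Geometric(p=4/11), where X is the number of trials up to and including the first success:
Var(X) = \frac{77}{16}
SD(X) = √(Var(X)) = √(\frac{77}{16}) = \frac{\sqrt{77}}{4}
SD(2X) = |2| × SD(X) = 2 × \frac{\sqrt{77}}{4} = \frac{\sqrt{77}}{2}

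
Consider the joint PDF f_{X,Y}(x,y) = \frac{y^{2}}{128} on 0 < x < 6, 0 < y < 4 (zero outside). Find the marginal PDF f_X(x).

f_X(x) = ∫_0^4 f(x,y) dy
= ∫_0^4 \frac{y^{2}}{128} dy
= \frac{1}{6} for 0 < x < 6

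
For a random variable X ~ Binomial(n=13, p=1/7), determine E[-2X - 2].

For X ~ Binomial(n=13, p=1/7):
E[X] = \frac{13}{7}
E[-2X - 2] = -2 × E[X] - 2 = - \frac{40}{7}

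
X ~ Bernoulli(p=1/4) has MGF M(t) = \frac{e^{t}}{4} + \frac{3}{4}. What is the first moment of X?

To find E[X], compute M^(1)(0):
M^(1)(t) = \frac{e^{t}}{4}
M^(1)(0) = \frac{1}{4}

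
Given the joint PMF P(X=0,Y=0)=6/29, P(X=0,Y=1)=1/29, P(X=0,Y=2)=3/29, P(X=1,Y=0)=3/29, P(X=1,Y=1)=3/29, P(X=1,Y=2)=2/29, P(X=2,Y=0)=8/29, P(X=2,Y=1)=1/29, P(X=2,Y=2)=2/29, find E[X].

First find marginal of X:
P(X=0) = 10/29
P(X=1) = 8/29
P(X=2) = 11/29
E[X] = 0 × 10/29 + 1 × 8/29 + 2 × 11/29 = 30/29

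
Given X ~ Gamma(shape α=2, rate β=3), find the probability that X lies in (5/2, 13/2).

P(5/2 < X < 13/2) = ∫_{5/2}^{13/2} f(x) dx
where f(x) = 9 x e^{- 3 x}
= \frac{-41 + 17 e^{12}}{2 e^{\frac{39}{2}}}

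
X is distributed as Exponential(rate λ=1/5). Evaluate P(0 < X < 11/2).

P(0 < X < 11/2) = ∫_{0}^{11/2} f(x) dx
where f(x) = \frac{e^{- \frac{x}{5}}}{5}
= 1 - e^{- \frac{11}{10}}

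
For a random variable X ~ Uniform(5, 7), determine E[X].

For X ~ Uniform(5, 7), the expected value is:
E[X] = 6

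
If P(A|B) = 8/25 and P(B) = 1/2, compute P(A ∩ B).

By definition, P(A|B) = P(A ∩ B) / P(B)
So P(A ∩ B) = P(A|B) × P(B)
= 8/25 × 1/2
= 4/25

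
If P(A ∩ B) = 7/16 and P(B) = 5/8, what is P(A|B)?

P(A|B) = P(A ∩ B) / P(B)
= (7/16) / (5/8)
= 7/10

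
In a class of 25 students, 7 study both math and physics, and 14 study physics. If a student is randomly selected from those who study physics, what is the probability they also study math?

P(A ∩ B) = 7/25
P(B) = 14/25
P(A|B) = P(A ∩ B) / P(B) = (7/25) / (14/25) = 1/2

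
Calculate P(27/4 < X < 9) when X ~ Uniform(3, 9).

P(27/4 < X < 9) = ∫_{27/4}^{9} f(x) dx
where f(x) = \frac{1}{6}
= \frac{3}{8}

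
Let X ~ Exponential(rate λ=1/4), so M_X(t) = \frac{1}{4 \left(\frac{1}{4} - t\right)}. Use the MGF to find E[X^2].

To find E[X^2], compute M^(2)(0):
M^(1)(t) = \frac{1}{4 \left(\frac{1}{4} - t\right)^{2}}
M^(2)(t) = \frac{1}{2 \left(\frac{1}{4} - t\right)^{3}}
M^(2)(0) = 32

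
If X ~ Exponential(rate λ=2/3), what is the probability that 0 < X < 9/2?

P(0 < X < 9/2) = ∫_{0}^{9/2} f(x) dx
where f(x) = \frac{2 e^{- \frac{2 x}{3}}}{3}
= 1 - e^{-3}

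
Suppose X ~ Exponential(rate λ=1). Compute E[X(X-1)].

E[X(X-1)] = E[X² - X] = E[X²] - E[X]
E[X] = 1
E[X²] = Var(X) + (E[X])² = 1 + (1)² = 2
E[X(X-1)] = 2 - 1 = 1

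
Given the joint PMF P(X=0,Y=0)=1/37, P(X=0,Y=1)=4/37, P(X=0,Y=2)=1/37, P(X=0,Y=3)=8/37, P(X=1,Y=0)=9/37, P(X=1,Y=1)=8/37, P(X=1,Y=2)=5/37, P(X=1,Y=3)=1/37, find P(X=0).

P(X=0) = P(X=0,Y=0) + P(X=0,Y=1) + P(X=0,Y=2) + P(X=0,Y=3)
= 1/37 + 4/37 + 1/37 + 8/37
= 14/37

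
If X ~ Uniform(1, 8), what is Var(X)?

For X ~ Uniform(1, 8):
Var(X) = \frac{49}{12}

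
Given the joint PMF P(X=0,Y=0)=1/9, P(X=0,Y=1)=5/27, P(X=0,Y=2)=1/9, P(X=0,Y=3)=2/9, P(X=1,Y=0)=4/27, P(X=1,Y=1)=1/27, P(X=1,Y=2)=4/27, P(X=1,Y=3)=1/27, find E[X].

First find marginal of X:
P(X=0) = 17/27
P(X=1) = 10/27
E[X] = 0 × 17/27 + 1 × 10/27 = 10/27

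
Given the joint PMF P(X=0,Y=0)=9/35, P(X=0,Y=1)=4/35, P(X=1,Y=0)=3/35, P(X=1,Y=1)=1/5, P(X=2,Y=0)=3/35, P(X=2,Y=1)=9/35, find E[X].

First find marginal of X:
P(X=0) = 13/35
P(X=1) = 2/7
P(X=2) = 12/35
E[X] = 0 × 13/35 + 1 × 2/7 + 2 × 12/35 = 34/35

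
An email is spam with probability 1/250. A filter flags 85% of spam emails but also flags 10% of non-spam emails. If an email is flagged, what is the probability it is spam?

Let D = the rare event, + = positive/flagged.
P(D) = 1/250
P(+|D) = 85/100 = 17/20
P(+|D') = 10/100 = 1/10
P(+) = P(+|D)P(D) + P(+|D')P(D')
     = \frac{17}{20} × \frac{1}{250} + \frac{1}{10} × \frac{249}{250}
     = \frac{103}{1000}
P(D|+) = P(+|D)P(D)/P(+) = \frac{17}{515}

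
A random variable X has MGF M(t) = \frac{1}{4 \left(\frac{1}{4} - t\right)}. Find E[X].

To find E[X], compute M^(1)(0):
M^(1)(t) = \frac{1}{4 \left(\frac{1}{4} - t\right)^{2}}
M^(1)(0) = 4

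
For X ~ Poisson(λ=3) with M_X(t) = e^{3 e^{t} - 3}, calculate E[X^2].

To find E[X^2], compute M^(2)(0):
M^(1)(t) = 3 e^{t} e^{3 e^{t} - 3}
M^(2)(t) = 9 e^{2 t} e^{3 e^{t} - 3} + 3 e^{t} e^{3 e^{t} - 3}
M^(2)(0) = 12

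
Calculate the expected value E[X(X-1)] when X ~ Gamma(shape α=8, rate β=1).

E[X(X-1)] = E[X² - X] = E[X²] - E[X]
E[X] = 8
E[X²] = Var(X) + (E[X])² = 8 + (8)² = 72
E[X(X-1)] = 72 - 8 = 64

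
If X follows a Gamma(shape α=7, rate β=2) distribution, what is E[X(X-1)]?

E[X(X-1)] = E[X² - X] = E[X²] - E[X]
E[X] = \frac{7}{2}
E[X²] = Var(X) + (E[X])² = \frac{7}{4} + (\frac{7}{2})² = 14
E[X(X-1)] = 14 - \frac{7}{2} = \frac{21}{2}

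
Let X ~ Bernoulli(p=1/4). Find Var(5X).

For X ~ Bernoulli(p=1/4):
Var(X) = \frac{3}{16}
Var(5X) = (5)² × Var(X) = 25 × \frac{3}{16} = \frac{75}{16}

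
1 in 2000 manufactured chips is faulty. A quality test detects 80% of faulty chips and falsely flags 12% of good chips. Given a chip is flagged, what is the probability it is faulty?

Let D = the rare event, + = positive/flagged.
P(D) = 1/2000
P(+|D) = 80/100 = 4/5
P(+|D') = 12/100 = 3/25
P(+) = P(+|D)P(D) + P(+|D')P(D')
     = \frac{4}{5} × \frac{1}{2000} + \frac{3}{25} × \frac{1999}{2000}
     = \frac{6017}{50000}
P(D|+) = P(+|D)P(D)/P(+) = \frac{20}{6017}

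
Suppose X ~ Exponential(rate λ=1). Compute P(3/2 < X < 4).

P(3/2 < X < 4) = ∫_{3/2}^{4} f(x) dx
where f(x) = e^{- x}
= - \frac{1}{e^{4}} + e^{- \frac{3}{2}}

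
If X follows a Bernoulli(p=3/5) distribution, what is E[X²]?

Using the identity E[X²] = Var(X) + (E[X])²:
E[X] = \frac{3}{5}
Var(X) = \frac{6}{25}
E[X²] = \frac{6}{25} + (\frac{3}{5})²
= \frac{3}{5}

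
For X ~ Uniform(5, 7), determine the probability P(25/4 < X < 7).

P(25/4 < X < 7) = ∫_{25/4}^{7} f(x) dx
where f(x) = \frac{1}{2}
= \frac{3}{8}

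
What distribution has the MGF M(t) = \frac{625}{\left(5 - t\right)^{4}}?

The MGF M(t) = \frac{625}{\left(5 - t\right)^{4}} is the standard form for the Gamma distribution.
Comparing with the known MGF formula identifies: Gamma(shape α=4, rate β=5)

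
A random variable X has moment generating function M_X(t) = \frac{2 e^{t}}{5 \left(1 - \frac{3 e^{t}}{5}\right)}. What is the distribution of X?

The MGF M(t) = \frac{2 e^{t}}{5 \left(1 - \frac{3 e^{t}}{5}\right)} is the standard form for the Geometric distribution.
Comparing with the known MGF formula identifies: Geometric(p=2/5), X = trial number of first success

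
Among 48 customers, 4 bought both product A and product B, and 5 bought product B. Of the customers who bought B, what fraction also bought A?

P(A ∩ B) = 4/48 = 1/12
P(B) = 5/48
P(A|B) = P(A ∩ B) / P(B) = (1/12) / (5/48) = 4/5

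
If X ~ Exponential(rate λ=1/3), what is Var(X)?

For X ~ Exponential(rate λ=1/3):
Var(X) = 9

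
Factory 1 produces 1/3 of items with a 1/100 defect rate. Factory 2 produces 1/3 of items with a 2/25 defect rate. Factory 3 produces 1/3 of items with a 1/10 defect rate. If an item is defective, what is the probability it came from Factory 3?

Using Bayes' theorem:
P(F1) = 1/3, P(D|F1) = 1/100
P(F2) = 1/3, P(D|F2) = 2/25
P(F3) = 1/3, P(D|F3) = 1/10
P(D) = P(D|F1)P(F1) + P(D|F2)P(F2) + P(D|F3)P(F3)
     = \frac{19}{300}
P(F3|D) = P(D|F3)P(F3) / P(D)
= \frac{10}{19}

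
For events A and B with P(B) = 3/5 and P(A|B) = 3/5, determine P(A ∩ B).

By definition, P(A|B) = P(A ∩ B) / P(B)
So P(A ∩ B) = P(A|B) × P(B)
= 3/5 × 3/5
= 9/25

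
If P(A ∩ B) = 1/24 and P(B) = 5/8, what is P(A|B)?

P(A|B) = P(A ∩ B) / P(B)
= (1/24) / (5/8)
= 1/15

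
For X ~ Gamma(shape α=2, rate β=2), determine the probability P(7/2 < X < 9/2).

P(7/2 < X < 9/2) = ∫_{7/2}^{9/2} f(x) dx
where f(x) = 4 x e^{- 2 x}
= \frac{2 \left(-5 + 4 e^{2}\right)}{e^{9}}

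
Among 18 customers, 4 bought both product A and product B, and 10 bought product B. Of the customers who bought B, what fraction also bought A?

P(A ∩ B) = 4/18 = 2/9
P(B) = 10/18 = 5/9
P(A|B) = P(A ∩ B) / P(B) = (2/9) / (5/9) = 2/5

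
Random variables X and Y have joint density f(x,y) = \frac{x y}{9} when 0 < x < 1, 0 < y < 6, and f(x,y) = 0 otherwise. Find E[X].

f_X(x) = ∫_0^6 \frac{x y}{9} dy = 2 x
E[X] = ∫_0^1 x × (2 x) dx = \frac{2}{3}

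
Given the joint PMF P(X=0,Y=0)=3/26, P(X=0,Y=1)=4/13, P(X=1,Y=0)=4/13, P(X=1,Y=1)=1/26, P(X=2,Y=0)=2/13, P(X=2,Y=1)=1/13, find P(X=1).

P(X=1) = P(X=1,Y=0) + P(X=1,Y=1)
= 4/13 + 1/26
= 9/26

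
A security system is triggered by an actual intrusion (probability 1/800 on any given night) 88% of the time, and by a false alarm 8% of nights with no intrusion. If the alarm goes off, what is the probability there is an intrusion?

Let D = the rare event, + = positive/flagged.
P(D) = 1/800
P(+|D) = 88/100 = 22/25
P(+|D') = 8/100 = 2/25
P(+) = P(+|D)P(D) + P(+|D')P(D')
     = \frac{22}{25} × \frac{1}{800} + \frac{2}{25} × \frac{799}{800}
     = \frac{81}{1000}
P(D|+) = P(+|D)P(D)/P(+) = \frac{11}{810}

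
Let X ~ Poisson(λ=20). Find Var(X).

For X ~ Poisson(λ=20):
Var(X) = 20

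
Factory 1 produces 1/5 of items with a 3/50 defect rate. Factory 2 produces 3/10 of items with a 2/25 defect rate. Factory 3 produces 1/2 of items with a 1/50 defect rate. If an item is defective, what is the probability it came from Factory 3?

Using Bayes' theorem:
P(F1) = 1/5, P(D|F1) = 3/50
P(F2) = 3/10, P(D|F2) = 2/25
P(F3) = 1/2, P(D|F3) = 1/50
P(D) = P(D|F1)P(F1) + P(D|F2)P(F2) + P(D|F3)P(F3)
     = \frac{23}{500}
P(F3|D) = P(D|F3)P(F3) / P(D)
= \frac{5}{23}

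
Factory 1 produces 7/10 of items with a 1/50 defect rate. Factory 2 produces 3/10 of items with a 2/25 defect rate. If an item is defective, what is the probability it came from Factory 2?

Using Bayes' theorem:
P(F1) = 7/10, P(D|F1) = 1/50
P(F2) = 3/10, P(D|F2) = 2/25
P(D) = P(D|F1)P(F1) + P(D|F2)P(F2)
     = \frac{19}{500}
P(F2|D) = P(D|F2)P(F2) / P(D)
= \frac{12}{19}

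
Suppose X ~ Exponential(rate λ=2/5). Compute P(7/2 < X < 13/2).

P(7/2 < X < 13/2) = ∫_{7/2}^{13/2} f(x) dx
where f(x) = \frac{2 e^{- \frac{2 x}{5}}}{5}
= - \frac{1 - e^{\frac{6}{5}}}{e^{\frac{13}{5}}}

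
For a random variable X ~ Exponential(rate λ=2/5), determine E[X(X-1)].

E[X(X-1)] = E[X² - X] = E[X²] - E[X]
E[X] = \frac{5}{2}
E[X²] = Var(X) + (E[X])² = \frac{25}{4} + (\frac{5}{2})² = \frac{25}{2}
E[X(X-1)] = \frac{25}{2} - \frac{5}{2} = 10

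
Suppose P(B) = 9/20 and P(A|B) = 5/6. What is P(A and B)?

By definition, P(A|B) = P(A ∩ B) / P(B)
So P(A ∩ B) = P(A|B) × P(B)
= 5/6 × 9/20
= 3/8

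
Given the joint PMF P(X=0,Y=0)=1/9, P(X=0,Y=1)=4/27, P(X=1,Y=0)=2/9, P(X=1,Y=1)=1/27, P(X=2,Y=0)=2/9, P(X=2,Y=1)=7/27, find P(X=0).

P(X=0) = P(X=0,Y=0) + P(X=0,Y=1)
= 1/9 + 4/27
= 7/27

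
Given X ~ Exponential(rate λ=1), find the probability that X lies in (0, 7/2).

P(0 < X < 7/2) = ∫_{0}^{7/2} f(x) dx
where f(x) = e^{- x}
= 1 - e^{- \frac{7}{2}}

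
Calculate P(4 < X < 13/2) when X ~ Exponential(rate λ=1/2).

P(4 < X < 13/2) = ∫_{4}^{13/2} f(x) dx
where f(x) = \frac{e^{- \frac{x}{2}}}{2}
= - \frac{1}{e^{\frac{13}{4}}} + e^{-2}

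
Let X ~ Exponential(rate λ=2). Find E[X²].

Using the identity E[X²] = Var(X) + (E[X])²:
E[X] = \frac{1}{2}
Var(X) = \frac{1}{4}
E[X²] = \frac{1}{4} + (\frac{1}{2})²
= \frac{1}{2}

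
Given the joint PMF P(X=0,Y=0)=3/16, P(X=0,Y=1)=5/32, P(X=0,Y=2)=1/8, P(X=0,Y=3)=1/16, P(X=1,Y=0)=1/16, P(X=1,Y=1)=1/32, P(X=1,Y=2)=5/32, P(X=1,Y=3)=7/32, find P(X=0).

P(X=0) = P(X=0,Y=0) + P(X=0,Y=1) + P(X=0,Y=2) + P(X=0,Y=3)
= 3/16 + 5/32 + 1/8 + 1/16
= 17/32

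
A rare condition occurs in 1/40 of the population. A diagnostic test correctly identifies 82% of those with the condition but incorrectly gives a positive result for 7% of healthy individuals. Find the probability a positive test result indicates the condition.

Let D = the rare event, + = positive/flagged.
P(D) = 1/40
P(+|D) = 82/100 = 41/50
P(+|D') = 7/100
P(+) = P(+|D)P(D) + P(+|D')P(D')
     = \frac{41}{50} × \frac{1}{40} + \frac{7}{100} × \frac{39}{40}
     = \frac{71}{800}
P(D|+) = P(+|D)P(D)/P(+) = \frac{82}{355}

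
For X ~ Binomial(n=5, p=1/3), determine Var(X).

For X ~ Binomial(n=5, p=1/3):
Var(X) = \frac{10}{9}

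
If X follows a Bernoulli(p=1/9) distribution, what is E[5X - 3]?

For X ~ Bernoulli(p=1/9):
E[X] = \frac{1}{9}
E[5X - 3] = 5 × E[X] - 3 = - \frac{22}{9}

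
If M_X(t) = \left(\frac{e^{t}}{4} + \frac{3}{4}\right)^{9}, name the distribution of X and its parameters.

The MGF M(t) = \left(\frac{e^{t}}{4} + \frac{3}{4}\right)^{9} is the standard form for the Binomial distribution.
Comparing with the known MGF formula identifies: Binomial(n=9, p=1/4)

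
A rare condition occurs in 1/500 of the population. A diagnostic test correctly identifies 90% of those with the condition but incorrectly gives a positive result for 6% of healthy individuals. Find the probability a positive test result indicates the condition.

Let D = the rare event, + = positive/flagged.
P(D) = 1/500
P(+|D) = 90/100 = 9/10
P(+|D') = 6/100 = 3/50
P(+) = P(+|D)P(D) + P(+|D')P(D')
     = \frac{9}{10} × \frac{1}{500} + \frac{3}{50} × \frac{499}{500}
     = \frac{771}{12500}
P(D|+) = P(+|D)P(D)/P(+) = \frac{15}{514}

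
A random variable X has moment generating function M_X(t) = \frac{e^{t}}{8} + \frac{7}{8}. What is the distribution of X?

The MGF M(t) = \frac{e^{t}}{8} + \frac{7}{8} is the standard form for the Bernoulli distribution.
Comparing with the known MGF formula identifies: Bernoulli(p=1/8)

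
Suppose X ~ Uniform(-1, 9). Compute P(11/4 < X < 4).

P(11/4 < X < 4) = ∫_{11/4}^{4} f(x) dx
where f(x) = \frac{1}{10}
= \frac{1}{8}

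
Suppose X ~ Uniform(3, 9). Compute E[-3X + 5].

For X ~ Uniform(3, 9):
E[X] = 6
E[-3X + 5] = -3 × E[X] + 5 = -13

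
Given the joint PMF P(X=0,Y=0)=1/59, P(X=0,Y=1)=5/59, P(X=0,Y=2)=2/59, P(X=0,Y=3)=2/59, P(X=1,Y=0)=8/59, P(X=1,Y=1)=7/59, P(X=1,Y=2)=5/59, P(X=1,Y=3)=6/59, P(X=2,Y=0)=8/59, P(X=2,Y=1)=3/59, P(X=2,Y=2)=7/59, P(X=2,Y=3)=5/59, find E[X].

First find marginal of X:
P(X=0) = 10/59
P(X=1) = 26/59
P(X=2) = 23/59
E[X] = 0 × 10/59 + 1 × 26/59 + 2 × 23/59 = 72/59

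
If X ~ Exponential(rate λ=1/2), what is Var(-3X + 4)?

For X ~ Exponential(rate λ=1/2):
Var(X) = 4
Var(-3X + 4) = (-3)² × Var(X) = 9 × 4 = 36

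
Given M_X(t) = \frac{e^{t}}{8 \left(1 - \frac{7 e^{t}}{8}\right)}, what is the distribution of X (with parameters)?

The MGF M(t) = \frac{e^{t}}{8 \left(1 - \frac{7 e^{t}}{8}\right)} is the standard form for the Geometric distribution.
Comparing with the known MGF formula identifies: Geometric(p=1/8), X = trial number of first success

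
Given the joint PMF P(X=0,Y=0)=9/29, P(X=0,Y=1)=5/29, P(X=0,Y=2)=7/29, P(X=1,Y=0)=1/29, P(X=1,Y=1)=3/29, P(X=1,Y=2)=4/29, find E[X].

First find marginal of X:
P(X=0) = 21/29
P(X=1) = 8/29
E[X] = 0 × 21/29 + 1 × 8/29 = 8/29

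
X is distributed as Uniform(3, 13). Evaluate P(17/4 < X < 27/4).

P(17/4 < X < 27/4) = ∫_{17/4}^{27/4} f(x) dx
where f(x) = \frac{1}{10}
= \frac{1}{4}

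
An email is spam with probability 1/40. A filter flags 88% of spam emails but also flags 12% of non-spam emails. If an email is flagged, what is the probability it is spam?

Let D = the rare event, + = positive/flagged.
P(D) = 1/40
P(+|D) = 88/100 = 22/25
P(+|D') = 12/100 = 3/25
P(+) = P(+|D)P(D) + P(+|D')P(D')
     = \frac{22}{25} × \frac{1}{40} + \frac{3}{25} × \frac{39}{40}
     = \frac{139}{1000}
P(D|+) = P(+|D)P(D)/P(+) = \frac{22}{139}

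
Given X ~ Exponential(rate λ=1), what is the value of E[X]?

For X ~ Exponential(rate λ=1), the expected value is:
E[X] = 1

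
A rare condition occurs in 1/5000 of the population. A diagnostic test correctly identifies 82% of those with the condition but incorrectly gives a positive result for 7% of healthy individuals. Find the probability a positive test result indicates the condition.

Let D = the rare event, + = positive/flagged.
P(D) = 1/5000
P(+|D) = 82/100 = 41/50
P(+|D') = 7/100
P(+) = P(+|D)P(D) + P(+|D')P(D')
     = \frac{41}{50} × \frac{1}{5000} + \frac{7}{100} × \frac{4999}{5000}
     = \frac{1403}{20000}
P(D|+) = P(+|D)P(D)/P(+) = \frac{82}{35075}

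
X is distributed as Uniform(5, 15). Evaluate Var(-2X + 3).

For X ~ Uniform(5, 15):
Var(X) = \frac{25}{3}
Var(-2X + 3) = (-2)² × Var(X) = 4 × \frac{25}{3} = \frac{100}{3}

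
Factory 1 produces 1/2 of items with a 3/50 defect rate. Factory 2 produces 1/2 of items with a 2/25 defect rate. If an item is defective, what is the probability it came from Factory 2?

Using Bayes' theorem:
P(F1) = 1/2, P(D|F1) = 3/50
P(F2) = 1/2, P(D|F2) = 2/25
P(D) = P(D|F1)P(F1) + P(D|F2)P(F2)
     = \frac{7}{100}
P(F2|D) = P(D|F2)P(F2) / P(D)
= \frac{4}{7}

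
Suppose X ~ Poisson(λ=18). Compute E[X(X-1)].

E[X(X-1)] = E[X² - X] = E[X²] - E[X]
E[X] = 18
E[X²] = Var(X) + (E[X])² = 18 + (18)² = 342
E[X(X-1)] = 342 - 18 = 324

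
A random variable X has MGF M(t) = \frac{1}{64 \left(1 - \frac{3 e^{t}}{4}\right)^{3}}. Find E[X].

To find E[X], compute M^(1)(0):
M^(1)(t) = \frac{9 e^{t}}{256 \left(1 - \frac{3 e^{t}}{4}\right)^{4}}
M^(1)(0) = 9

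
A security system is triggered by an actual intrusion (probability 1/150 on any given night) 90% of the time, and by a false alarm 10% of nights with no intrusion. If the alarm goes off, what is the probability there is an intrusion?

Let D = the rare event, + = positive/flagged.
P(D) = 1/150
P(+|D) = 90/100 = 9/10
P(+|D') = 10/100 = 1/10
P(+) = P(+|D)P(D) + P(+|D')P(D')
     = \frac{9}{10} × \frac{1}{150} + \frac{1}{10} × \frac{149}{150}
     = \frac{79}{750}
P(D|+) = P(+|D)P(D)/P(+) = \frac{9}{158}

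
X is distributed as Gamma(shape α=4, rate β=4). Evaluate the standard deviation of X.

For X ~ Gamma(shape α=4, rate β=4):
Var(X) = \frac{1}{4}
SD(X) = √(Var(X)) = √(\frac{1}{4}) = \frac{1}{2}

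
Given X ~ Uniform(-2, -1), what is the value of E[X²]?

Using the identity E[X²] = Var(X) + (E[X])²:
E[X] = - \frac{3}{2}
Var(X) = \frac{1}{12}
E[X²] = \frac{1}{12} + (- \frac{3}{2})²
= \frac{7}{3}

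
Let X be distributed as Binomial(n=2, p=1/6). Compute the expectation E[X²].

Using the identity E[X²] = Var(X) + (E[X])²:
E[X] = \frac{1}{3}
Var(X) = \frac{5}{18}
E[X²] = \frac{5}{18} + (\frac{1}{3})²
= \frac{7}{18}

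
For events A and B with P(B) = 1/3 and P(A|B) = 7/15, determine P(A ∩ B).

By definition, P(A|B) = P(A ∩ B) / P(B)
So P(A ∩ B) = P(A|B) × P(B)
= 7/15 × 1/3
= 7/45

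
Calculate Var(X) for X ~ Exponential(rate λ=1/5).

For X ~ Exponential(rate λ=1/5):
Var(X) = 25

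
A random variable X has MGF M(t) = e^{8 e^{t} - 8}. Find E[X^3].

To find E[X^3], compute M^(3)(0):
M^(1)(t) = 8 e^{t} e^{8 e^{t} - 8}
M^(2)(t) = 64 e^{2 t} e^{8 e^{t} - 8} + 8 e^{t} e^{8 e^{t} - 8}
M^(3)(t) = 512 e^{3 t} e^{8 e^{t} - 8} + 192 e^{2 t} e^{8 e^{t} - 8} + 8 e^{t} e^{8 e^{t} - 8}
M^(3)(0) = 712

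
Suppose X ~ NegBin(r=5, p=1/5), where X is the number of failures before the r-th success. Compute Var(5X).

For X ~ NegBin(r=5, p=1/5), where X is the number of failures before the r-th success:
Var(X) = 100
Var(5X) = (5)² × Var(X) = 25 × 100 = 2500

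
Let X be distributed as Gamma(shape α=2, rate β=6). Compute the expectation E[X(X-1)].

E[X(X-1)] = E[X² - X] = E[X²] - E[X]
E[X] = \frac{1}{3}
E[X²] = Var(X) + (E[X])² = \frac{1}{18} + (\frac{1}{3})² = \frac{1}{6}
E[X(X-1)] = \frac{1}{6} - \frac{1}{3} = - \frac{1}{6}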